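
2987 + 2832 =5819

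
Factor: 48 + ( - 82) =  - 2^1*17^1 = - 34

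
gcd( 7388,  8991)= 1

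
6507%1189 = 562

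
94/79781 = 94/79781 = 0.00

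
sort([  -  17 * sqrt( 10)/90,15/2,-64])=[ - 64, - 17 * sqrt( 10 ) /90, 15/2 ] 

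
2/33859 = 2/33859=0.00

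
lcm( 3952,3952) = 3952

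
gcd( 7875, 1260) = 315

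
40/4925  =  8/985 = 0.01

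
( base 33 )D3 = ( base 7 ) 1155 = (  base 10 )432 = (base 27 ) G0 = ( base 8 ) 660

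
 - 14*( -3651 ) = 51114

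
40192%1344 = 1216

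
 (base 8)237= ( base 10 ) 159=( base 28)5J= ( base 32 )4V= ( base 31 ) 54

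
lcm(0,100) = 0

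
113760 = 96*1185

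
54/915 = 18/305 = 0.06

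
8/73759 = 8/73759 = 0.00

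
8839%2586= 1081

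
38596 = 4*9649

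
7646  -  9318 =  - 1672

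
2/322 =1/161 = 0.01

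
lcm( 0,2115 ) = 0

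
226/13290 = 113/6645 = 0.02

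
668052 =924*723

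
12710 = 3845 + 8865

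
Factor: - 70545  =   - 3^1*5^1 * 4703^1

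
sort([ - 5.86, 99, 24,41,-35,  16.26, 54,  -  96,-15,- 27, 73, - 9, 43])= [-96,- 35,-27, - 15, - 9,-5.86,  16.26 , 24,41, 43,54, 73, 99] 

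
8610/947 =8610/947 =9.09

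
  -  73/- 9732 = 73/9732 = 0.01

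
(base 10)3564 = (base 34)32S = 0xdec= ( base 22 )780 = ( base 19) 9gb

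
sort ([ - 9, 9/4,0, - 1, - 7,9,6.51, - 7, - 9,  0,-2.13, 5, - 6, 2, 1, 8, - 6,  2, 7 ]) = [-9, - 9, - 7,-7,-6, - 6, - 2.13,-1, 0 , 0,  1, 2  ,  2,  9/4,5, 6.51, 7,8, 9 ]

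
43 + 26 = 69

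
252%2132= 252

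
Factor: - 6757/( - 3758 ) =2^ (-1)*29^1*233^1*1879^( - 1)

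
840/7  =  120= 120.00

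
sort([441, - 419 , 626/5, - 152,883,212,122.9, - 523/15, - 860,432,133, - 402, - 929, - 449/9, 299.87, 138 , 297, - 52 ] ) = [ - 929, - 860 , - 419, - 402, - 152, - 52,  -  449/9,-523/15,122.9, 626/5 , 133,138, 212, 297,299.87,432, 441,883] 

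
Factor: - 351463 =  - 7^1 * 23^1 *37^1 * 59^1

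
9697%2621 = 1834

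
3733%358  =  153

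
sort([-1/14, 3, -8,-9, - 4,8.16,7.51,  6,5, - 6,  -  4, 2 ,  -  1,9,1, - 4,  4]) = [ - 9,  -  8,-6, - 4, - 4,-4, - 1,-1/14,  1,2,3, 4, 5,6,7.51, 8.16, 9]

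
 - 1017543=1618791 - 2636334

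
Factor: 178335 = 3^3*5^1*1321^1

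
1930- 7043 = - 5113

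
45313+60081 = 105394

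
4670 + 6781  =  11451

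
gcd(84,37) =1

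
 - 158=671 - 829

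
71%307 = 71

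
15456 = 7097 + 8359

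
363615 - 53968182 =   -  53604567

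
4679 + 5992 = 10671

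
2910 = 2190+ 720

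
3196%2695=501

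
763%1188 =763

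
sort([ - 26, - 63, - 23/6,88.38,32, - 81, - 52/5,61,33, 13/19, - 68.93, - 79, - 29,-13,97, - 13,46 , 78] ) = [-81, - 79, - 68.93 , - 63, - 29 , - 26, - 13,  -  13 , - 52/5, - 23/6,  13/19,32, 33,46,61,78, 88.38, 97]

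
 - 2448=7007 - 9455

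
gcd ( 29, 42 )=1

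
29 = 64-35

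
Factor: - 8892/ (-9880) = 9/10 = 2^ ( - 1)*3^2*5^(  -  1)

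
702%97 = 23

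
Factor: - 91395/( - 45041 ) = 3^3 * 5^1 * 73^( - 1)*617^ ( - 1 ) *677^1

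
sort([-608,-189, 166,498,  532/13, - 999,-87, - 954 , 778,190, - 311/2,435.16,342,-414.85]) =[ - 999,-954,- 608, - 414.85,  -  189, - 311/2, - 87,532/13, 166,190,342,435.16, 498,  778 ]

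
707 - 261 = 446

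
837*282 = 236034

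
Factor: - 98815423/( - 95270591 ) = 7^1*13^ (  -  1 )*661^( -1)*11087^( - 1)*14116489^1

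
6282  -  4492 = 1790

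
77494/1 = 77494 = 77494.00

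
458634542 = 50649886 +407984656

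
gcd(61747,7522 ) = 1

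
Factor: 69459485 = 5^1 * 13891897^1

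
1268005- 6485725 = - 5217720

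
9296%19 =5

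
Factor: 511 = 7^1*73^1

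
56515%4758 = 4177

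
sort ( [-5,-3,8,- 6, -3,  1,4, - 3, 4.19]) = [ - 6,  -  5, - 3, - 3, - 3,1, 4, 4.19, 8]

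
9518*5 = 47590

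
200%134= 66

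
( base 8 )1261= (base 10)689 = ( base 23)16M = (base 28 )oh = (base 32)lh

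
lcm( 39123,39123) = 39123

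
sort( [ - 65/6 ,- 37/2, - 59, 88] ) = [- 59,-37/2,- 65/6,88]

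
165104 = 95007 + 70097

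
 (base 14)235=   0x1b7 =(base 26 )gn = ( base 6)2011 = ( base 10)439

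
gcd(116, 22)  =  2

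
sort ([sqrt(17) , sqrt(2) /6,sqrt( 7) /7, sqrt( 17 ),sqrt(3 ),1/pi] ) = [ sqrt( 2)/6,1/pi, sqrt ( 7) /7,sqrt ( 3 ), sqrt(17 ),sqrt( 17 )]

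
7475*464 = 3468400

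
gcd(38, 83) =1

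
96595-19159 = 77436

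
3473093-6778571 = - 3305478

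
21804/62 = 10902/31 = 351.68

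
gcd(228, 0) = 228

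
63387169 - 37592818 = 25794351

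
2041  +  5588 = 7629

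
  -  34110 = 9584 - 43694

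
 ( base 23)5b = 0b1111110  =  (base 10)126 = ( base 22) 5G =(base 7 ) 240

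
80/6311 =80/6311 = 0.01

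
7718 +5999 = 13717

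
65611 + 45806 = 111417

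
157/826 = 157/826 = 0.19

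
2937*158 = 464046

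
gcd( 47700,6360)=3180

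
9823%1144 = 671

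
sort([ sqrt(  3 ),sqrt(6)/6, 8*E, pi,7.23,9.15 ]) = [ sqrt( 6) /6 , sqrt( 3) , pi,7.23, 9.15, 8*E] 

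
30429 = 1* 30429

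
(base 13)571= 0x3A9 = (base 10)937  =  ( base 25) 1cc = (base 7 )2506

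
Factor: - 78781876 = - 2^2*17^1*197^1 * 5881^1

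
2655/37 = 2655/37 = 71.76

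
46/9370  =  23/4685 = 0.00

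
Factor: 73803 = 3^1*73^1 * 337^1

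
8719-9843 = - 1124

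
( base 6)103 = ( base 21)1I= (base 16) 27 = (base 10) 39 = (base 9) 43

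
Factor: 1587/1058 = 2^(  -  1)*3^1 = 3/2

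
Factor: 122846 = 2^1*239^1*257^1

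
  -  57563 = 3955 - 61518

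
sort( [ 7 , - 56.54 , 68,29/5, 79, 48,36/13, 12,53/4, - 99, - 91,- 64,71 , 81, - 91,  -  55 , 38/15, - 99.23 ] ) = [ - 99.23, - 99, - 91, - 91, - 64, - 56.54,- 55,  38/15, 36/13,29/5,7 , 12, 53/4, 48,68,71, 79,81]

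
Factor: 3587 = 17^1*211^1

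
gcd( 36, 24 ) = 12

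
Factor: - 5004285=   -  3^1*5^1*11^1*13^1*2333^1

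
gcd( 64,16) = 16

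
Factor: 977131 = 89^1*10979^1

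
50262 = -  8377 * (-6)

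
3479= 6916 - 3437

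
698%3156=698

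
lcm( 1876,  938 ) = 1876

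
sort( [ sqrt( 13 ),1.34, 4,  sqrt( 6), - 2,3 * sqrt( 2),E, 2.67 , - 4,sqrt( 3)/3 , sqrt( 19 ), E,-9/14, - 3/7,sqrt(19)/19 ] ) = [ - 4, - 2, - 9/14 ,-3/7, sqrt( 19)/19, sqrt( 3)/3 , 1.34, sqrt (6) , 2.67,E , E, sqrt( 13) , 4,3*sqrt ( 2 ), sqrt(19) ]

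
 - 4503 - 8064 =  - 12567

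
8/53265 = 8/53265 = 0.00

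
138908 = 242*574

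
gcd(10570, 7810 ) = 10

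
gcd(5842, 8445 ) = 1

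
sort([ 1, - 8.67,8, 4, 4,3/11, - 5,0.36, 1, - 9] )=[ - 9, - 8.67, - 5 , 3/11, 0.36, 1, 1, 4, 4 , 8 ] 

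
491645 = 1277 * 385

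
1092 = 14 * 78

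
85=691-606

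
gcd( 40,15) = 5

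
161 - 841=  - 680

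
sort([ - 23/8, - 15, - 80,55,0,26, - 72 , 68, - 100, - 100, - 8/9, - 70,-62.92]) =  [-100 , - 100, - 80,  -  72,-70, - 62.92,- 15, - 23/8,  -  8/9,0, 26,55,68] 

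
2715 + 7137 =9852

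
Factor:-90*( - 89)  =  8010 =2^1 * 3^2*5^1*89^1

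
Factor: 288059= 19^1 * 15161^1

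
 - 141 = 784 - 925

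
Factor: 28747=17^1*19^1*89^1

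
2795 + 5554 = 8349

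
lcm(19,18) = 342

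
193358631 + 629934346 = 823292977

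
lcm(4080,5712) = 28560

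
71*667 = 47357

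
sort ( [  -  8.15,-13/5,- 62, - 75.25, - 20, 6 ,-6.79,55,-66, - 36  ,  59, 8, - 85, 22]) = [ - 85, - 75.25, - 66,-62,-36, - 20, - 8.15,-6.79,-13/5, 6,8,22,  55, 59 ] 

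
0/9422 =0 = 0.00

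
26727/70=381 + 57/70 = 381.81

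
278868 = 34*8202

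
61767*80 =4941360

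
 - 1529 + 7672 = 6143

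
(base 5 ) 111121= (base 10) 3911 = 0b111101000111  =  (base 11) 2A36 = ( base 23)791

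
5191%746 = 715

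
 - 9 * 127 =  - 1143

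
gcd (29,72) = 1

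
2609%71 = 53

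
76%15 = 1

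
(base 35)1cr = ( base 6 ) 11424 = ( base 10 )1672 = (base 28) 23K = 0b11010001000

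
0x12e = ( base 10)302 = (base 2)100101110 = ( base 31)9n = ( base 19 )FH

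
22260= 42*530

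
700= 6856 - 6156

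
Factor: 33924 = 2^2*3^1*11^1 * 257^1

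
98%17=13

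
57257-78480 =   -  21223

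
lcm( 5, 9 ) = 45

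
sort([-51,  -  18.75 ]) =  [-51,-18.75] 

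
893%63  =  11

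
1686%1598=88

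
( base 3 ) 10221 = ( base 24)4A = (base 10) 106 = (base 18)5G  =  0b1101010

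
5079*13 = 66027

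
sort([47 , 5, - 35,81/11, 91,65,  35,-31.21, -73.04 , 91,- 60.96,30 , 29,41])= [ - 73.04, - 60.96,-35,-31.21,5,81/11,29,30, 35,41,47,  65,91,91 ] 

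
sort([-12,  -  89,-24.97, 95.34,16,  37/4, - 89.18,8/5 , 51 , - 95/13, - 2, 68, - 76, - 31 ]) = [ - 89.18 , - 89, - 76, - 31 ,-24.97, - 12,-95/13, - 2,8/5,  37/4,  16,51,68 , 95.34 ] 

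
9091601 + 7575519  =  16667120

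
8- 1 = 7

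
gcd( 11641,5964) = 7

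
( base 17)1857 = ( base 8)16225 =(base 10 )7317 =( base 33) 6NO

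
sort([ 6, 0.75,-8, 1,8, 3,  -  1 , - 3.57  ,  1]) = [ - 8, - 3.57,-1, 0.75, 1 , 1, 3, 6,  8]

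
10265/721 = 14 + 171/721 = 14.24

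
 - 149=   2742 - 2891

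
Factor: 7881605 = 5^1*1576321^1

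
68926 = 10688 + 58238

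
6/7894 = 3/3947 = 0.00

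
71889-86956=-15067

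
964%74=2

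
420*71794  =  30153480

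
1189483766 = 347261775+842221991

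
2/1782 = 1/891= 0.00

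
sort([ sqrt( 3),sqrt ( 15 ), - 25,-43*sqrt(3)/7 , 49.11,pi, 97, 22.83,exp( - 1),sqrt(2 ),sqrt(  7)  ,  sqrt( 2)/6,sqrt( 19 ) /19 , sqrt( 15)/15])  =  [ - 25,-43 * sqrt(3) /7, sqrt(19 )/19 , sqrt ( 2 ) /6,sqrt( 15)/15, exp(-1),sqrt (2), sqrt( 3),sqrt(7), pi,sqrt( 15) , 22.83,49.11,97 ] 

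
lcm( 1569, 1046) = 3138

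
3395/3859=3395/3859  =  0.88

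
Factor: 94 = 2^1*47^1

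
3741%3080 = 661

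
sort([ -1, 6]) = [ - 1  ,  6 ] 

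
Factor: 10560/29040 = 2^2*11^(-1)= 4/11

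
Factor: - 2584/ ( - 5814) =2^2 *3^( - 2) = 4/9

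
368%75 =68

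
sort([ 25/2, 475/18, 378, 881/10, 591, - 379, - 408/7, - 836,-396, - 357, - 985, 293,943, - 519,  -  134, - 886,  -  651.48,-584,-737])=[-985, - 886, - 836, - 737,-651.48,-584,-519,  -  396 , -379, - 357, - 134, - 408/7,25/2, 475/18,881/10, 293, 378, 591,  943 ] 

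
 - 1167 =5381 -6548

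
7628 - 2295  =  5333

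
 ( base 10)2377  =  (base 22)4K1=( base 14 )c1b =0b100101001001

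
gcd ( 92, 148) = 4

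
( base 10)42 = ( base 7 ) 60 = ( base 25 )1H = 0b101010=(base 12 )36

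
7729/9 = 7729/9  =  858.78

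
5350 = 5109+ 241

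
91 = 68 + 23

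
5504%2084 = 1336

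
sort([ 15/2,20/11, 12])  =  [20/11,15/2, 12]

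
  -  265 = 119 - 384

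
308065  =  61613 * 5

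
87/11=87/11 = 7.91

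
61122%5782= 3302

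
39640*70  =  2774800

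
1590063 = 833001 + 757062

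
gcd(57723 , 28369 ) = 1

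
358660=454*790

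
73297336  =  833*87992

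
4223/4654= 4223/4654 = 0.91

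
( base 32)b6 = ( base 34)ai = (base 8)546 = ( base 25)E8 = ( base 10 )358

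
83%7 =6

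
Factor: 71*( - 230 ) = -2^1*5^1*23^1*71^1  =  -  16330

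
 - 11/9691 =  - 1 +880/881=-0.00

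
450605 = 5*90121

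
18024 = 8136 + 9888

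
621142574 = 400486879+220655695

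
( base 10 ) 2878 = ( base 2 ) 101100111110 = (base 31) 2uq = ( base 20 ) 73I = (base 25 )4f3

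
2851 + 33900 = 36751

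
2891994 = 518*5583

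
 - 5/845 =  - 1+168/169  =  - 0.01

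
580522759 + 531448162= 1111970921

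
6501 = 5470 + 1031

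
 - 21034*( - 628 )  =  13209352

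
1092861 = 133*8217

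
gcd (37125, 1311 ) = 3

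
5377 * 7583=40773791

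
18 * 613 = 11034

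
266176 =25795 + 240381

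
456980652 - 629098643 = - 172117991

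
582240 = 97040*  6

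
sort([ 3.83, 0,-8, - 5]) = [  -  8,  -  5,0, 3.83 ] 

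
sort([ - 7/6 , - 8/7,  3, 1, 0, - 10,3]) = [ - 10, - 7/6,-8/7, 0,1, 3,  3] 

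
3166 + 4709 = 7875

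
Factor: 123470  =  2^1*5^1*12347^1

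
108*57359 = 6194772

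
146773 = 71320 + 75453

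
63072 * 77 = 4856544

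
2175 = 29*75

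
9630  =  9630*1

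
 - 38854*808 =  - 31394032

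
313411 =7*44773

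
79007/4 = 79007/4 = 19751.75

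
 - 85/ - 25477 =85/25477 = 0.00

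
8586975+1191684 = 9778659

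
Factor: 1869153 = 3^1*11^1*13^1 * 4357^1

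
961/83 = 961/83 = 11.58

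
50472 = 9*5608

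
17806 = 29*614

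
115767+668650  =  784417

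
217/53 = 4 + 5/53 = 4.09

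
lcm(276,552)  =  552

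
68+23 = 91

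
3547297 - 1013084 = 2534213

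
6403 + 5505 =11908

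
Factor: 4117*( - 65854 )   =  -2^1 * 19^1 * 23^1 * 179^1 * 1733^1 = -  271120918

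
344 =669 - 325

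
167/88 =167/88 = 1.90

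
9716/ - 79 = - 9716/79 = -122.99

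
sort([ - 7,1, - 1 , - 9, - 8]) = [ -9, - 8, - 7, - 1, 1 ] 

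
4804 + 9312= 14116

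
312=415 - 103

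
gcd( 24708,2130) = 426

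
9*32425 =291825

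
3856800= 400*9642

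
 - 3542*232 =-821744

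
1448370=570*2541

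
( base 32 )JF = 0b1001101111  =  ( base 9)762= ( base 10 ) 623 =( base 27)n2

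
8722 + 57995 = 66717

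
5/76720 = 1/15344=0.00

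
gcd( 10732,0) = 10732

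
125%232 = 125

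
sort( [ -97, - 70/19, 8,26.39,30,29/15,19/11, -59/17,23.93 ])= [ - 97  ,-70/19, - 59/17,19/11,29/15,  8,23.93, 26.39,30] 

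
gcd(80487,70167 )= 3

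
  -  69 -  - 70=1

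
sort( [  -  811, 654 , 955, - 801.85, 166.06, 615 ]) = [ - 811, - 801.85,166.06,  615, 654, 955 ]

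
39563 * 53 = 2096839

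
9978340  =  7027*1420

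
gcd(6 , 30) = 6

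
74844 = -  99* ( - 756)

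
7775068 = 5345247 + 2429821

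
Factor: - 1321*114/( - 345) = 50198/115= 2^1  *  5^ (-1)*19^1*23^( - 1)*1321^1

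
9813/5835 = 1 + 1326/1945 = 1.68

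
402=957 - 555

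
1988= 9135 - 7147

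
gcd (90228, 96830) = 2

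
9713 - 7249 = 2464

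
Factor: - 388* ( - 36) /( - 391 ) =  - 2^4 *3^2* 17^ ( - 1)*23^( - 1 )* 97^1 =-13968/391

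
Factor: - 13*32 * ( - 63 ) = 26208 = 2^5*3^2*  7^1*13^1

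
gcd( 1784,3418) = 2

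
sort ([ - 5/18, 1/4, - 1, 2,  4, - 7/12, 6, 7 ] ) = [ - 1, - 7/12,-5/18, 1/4, 2, 4, 6, 7]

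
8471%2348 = 1427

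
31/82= 31/82 = 0.38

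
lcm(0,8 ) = 0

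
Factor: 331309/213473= 11^1*13^( - 1 ) * 16421^( - 1 )*30119^1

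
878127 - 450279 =427848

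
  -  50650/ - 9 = 5627 + 7/9 = 5627.78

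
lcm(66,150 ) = 1650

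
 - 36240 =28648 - 64888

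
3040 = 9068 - 6028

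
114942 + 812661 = 927603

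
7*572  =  4004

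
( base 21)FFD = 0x1b1f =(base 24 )c17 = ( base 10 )6943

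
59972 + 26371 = 86343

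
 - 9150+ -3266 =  - 12416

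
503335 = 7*71905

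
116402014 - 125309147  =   - 8907133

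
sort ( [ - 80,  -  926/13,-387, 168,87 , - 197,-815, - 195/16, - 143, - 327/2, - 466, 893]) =[ - 815 , - 466, - 387, - 197, - 327/2, - 143,  -  80, - 926/13, - 195/16, 87,168,893] 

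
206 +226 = 432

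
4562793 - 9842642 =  - 5279849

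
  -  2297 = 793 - 3090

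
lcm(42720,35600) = 213600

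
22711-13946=8765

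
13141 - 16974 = - 3833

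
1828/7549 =1828/7549 = 0.24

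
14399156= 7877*1828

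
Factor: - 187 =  - 11^1*17^1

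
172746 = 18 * 9597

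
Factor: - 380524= - 2^2*95131^1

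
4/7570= 2/3785=0.00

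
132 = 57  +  75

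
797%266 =265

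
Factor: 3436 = 2^2*859^1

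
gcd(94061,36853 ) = 1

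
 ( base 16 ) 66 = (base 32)36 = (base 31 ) 39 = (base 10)102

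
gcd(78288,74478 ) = 6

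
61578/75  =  20526/25 = 821.04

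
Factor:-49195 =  - 5^1 * 9839^1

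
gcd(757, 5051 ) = 1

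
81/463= 81/463 = 0.17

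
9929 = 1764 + 8165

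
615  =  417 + 198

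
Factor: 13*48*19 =2^4 * 3^1*13^1*19^1 = 11856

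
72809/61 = 72809/61=1193.59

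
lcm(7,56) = 56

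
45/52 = 45/52 = 0.87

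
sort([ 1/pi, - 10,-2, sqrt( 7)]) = [ - 10, - 2, 1/pi, sqrt(7 )] 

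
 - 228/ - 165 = 1  +  21/55= 1.38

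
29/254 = 29/254 = 0.11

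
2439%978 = 483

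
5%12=5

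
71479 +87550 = 159029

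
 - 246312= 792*( - 311)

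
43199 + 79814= 123013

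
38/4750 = 1/125  =  0.01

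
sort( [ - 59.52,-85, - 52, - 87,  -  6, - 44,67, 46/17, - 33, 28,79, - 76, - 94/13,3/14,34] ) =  [- 87, - 85, - 76 , - 59.52, - 52, - 44, - 33,-94/13, - 6,3/14,46/17,28 , 34,67,79 ]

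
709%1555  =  709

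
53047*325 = 17240275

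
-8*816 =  - 6528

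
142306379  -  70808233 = 71498146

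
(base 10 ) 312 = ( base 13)1B0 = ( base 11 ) 264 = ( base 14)184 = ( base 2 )100111000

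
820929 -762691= 58238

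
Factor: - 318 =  - 2^1 *3^1 * 53^1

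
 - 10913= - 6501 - 4412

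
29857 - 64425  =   - 34568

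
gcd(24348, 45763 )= 1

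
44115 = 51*865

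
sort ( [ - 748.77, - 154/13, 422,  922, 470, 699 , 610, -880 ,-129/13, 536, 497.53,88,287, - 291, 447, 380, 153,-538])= [ - 880, -748.77, - 538, - 291,  -  154/13, - 129/13, 88, 153,287, 380,422,  447,470,497.53,536,  610, 699,922 ]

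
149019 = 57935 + 91084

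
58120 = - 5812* ( - 10 ) 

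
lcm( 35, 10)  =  70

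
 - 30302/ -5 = 30302/5  =  6060.40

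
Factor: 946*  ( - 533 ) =  -  504218 =- 2^1*11^1*13^1*41^1*43^1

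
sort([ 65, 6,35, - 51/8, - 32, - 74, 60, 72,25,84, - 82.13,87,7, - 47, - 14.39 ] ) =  [ - 82.13, - 74,- 47, - 32, - 14.39, - 51/8,6,7,25 , 35 , 60,65, 72,84, 87 ]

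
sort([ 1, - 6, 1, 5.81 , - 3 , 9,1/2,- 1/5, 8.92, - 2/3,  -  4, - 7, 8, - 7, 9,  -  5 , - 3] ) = [ - 7, - 7, - 6, - 5, - 4, - 3, - 3, - 2/3, - 1/5, 1/2,1, 1,5.81, 8,8.92, 9,9] 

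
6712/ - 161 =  - 42 + 50/161 = - 41.69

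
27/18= 1 + 1/2 = 1.50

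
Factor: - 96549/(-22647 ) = 32183/7549 = 7549^( - 1)*32183^1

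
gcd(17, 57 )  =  1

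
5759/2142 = 2+1475/2142 = 2.69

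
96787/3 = 32262 + 1/3 = 32262.33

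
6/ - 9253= -1 + 9247/9253 = - 0.00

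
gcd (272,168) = 8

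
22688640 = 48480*468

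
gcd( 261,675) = 9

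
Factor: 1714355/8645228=2^( - 2)*5^1*19^( - 2)*5987^( - 1 )*342871^1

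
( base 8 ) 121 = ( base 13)63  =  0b1010001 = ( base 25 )36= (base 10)81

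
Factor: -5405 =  - 5^1*23^1*47^1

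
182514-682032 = -499518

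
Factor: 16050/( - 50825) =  - 6/19  =  - 2^1*3^1*19^ (-1 ) 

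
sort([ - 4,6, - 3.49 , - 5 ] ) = [  -  5, - 4, - 3.49, 6 ]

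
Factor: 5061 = 3^1*7^1*241^1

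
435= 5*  87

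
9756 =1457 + 8299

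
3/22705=3/22705 = 0.00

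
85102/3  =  85102/3 = 28367.33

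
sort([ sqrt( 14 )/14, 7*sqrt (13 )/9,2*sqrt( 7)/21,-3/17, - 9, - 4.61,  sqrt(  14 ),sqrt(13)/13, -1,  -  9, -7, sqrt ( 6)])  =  [-9, - 9, - 7,  -  4.61,  -  1, - 3/17 , 2*sqrt ( 7) /21, sqrt( 14)/14, sqrt(13)/13,sqrt(6) , 7 * sqrt(13)/9,  sqrt(14) ] 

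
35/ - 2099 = -35/2099 =-  0.02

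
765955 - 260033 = 505922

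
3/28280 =3/28280 = 0.00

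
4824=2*2412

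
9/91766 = 9/91766 = 0.00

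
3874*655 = 2537470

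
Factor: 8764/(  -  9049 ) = - 2^2*7^1*313^1*9049^(-1 )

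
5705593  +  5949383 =11654976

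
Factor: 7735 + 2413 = 10148 = 2^2*43^1*59^1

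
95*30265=2875175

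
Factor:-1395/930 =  - 3/2 = - 2^( - 1)*3^1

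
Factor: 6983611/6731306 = 2^ ( - 1)*29^( - 1)* 43^( - 1) * 67^1*2699^(  -  1 )*104233^1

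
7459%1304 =939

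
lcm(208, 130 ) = 1040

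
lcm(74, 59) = 4366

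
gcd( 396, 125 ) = 1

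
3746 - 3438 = 308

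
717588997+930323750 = 1647912747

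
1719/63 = 27+2/7  =  27.29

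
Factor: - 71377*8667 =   -  618624459 = - 3^4*107^1*137^1*521^1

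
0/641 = 0 = 0.00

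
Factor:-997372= - 2^2*23^1*37^1*293^1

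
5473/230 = 5473/230 = 23.80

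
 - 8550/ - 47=8550/47  =  181.91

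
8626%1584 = 706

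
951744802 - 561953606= 389791196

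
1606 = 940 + 666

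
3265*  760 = 2481400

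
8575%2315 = 1630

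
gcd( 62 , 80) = 2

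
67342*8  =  538736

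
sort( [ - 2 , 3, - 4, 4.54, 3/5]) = [-4,-2,  3/5,3,4.54] 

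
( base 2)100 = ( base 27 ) 4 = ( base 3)11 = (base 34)4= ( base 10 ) 4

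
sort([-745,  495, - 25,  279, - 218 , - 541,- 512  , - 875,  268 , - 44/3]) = [ - 875, -745, - 541,-512,-218,-25,-44/3,268,  279,495 ]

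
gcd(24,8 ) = 8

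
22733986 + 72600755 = 95334741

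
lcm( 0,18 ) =0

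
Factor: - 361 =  - 19^2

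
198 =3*66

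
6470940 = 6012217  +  458723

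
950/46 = 20+15/23 =20.65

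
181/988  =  181/988 = 0.18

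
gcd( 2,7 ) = 1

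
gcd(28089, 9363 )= 9363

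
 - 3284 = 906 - 4190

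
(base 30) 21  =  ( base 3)2021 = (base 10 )61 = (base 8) 75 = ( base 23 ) 2F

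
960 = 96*10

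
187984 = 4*46996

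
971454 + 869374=1840828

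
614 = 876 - 262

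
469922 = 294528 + 175394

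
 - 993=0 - 993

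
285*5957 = 1697745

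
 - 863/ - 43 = 863/43= 20.07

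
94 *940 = 88360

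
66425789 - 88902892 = -22477103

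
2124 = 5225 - 3101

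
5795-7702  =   - 1907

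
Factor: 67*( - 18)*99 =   -  2^1 * 3^4*11^1 * 67^1 = - 119394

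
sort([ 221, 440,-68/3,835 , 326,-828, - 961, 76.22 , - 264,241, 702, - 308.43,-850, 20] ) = [-961,-850, - 828,-308.43, - 264, -68/3,20, 76.22,221,241,326,440,702,835 ] 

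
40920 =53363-12443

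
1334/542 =667/271 = 2.46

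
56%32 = 24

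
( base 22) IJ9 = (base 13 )4210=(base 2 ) 10001110110011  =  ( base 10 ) 9139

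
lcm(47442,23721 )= 47442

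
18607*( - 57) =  - 1060599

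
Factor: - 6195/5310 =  - 7/6= - 2^( - 1)*3^(-1 )*7^1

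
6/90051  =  2/30017 = 0.00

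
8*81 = 648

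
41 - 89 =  - 48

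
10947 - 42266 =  - 31319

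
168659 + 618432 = 787091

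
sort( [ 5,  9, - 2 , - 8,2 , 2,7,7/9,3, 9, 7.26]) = [ - 8,  -  2,  7/9,2, 2, 3, 5,7,7.26 , 9,  9 ] 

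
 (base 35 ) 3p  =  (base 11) 109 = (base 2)10000010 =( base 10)130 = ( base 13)a0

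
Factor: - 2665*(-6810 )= 2^1 *3^1*5^2*13^1*41^1*227^1= 18148650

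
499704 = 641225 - 141521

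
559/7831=559/7831 = 0.07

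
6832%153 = 100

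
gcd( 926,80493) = 1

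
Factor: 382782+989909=101^1 * 13591^1= 1372691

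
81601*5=408005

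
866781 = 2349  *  369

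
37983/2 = 37983/2 = 18991.50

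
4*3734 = 14936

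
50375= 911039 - 860664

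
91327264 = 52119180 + 39208084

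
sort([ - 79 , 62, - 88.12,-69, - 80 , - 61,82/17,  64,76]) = [ - 88.12,-80, - 79, - 69,- 61, 82/17 , 62,64,76]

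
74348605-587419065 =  - 513070460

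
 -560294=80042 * ( - 7)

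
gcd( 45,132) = 3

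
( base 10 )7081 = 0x1BA9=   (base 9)10637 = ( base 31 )7BD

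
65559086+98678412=164237498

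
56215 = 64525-8310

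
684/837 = 76/93 = 0.82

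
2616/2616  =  1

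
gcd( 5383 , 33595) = 1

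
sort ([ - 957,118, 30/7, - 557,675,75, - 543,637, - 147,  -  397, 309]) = [ - 957, - 557,- 543, - 397, - 147,30/7,75,118, 309,637,675]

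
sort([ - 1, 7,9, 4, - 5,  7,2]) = [ - 5 , - 1,2, 4,7,7 , 9]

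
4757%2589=2168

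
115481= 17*6793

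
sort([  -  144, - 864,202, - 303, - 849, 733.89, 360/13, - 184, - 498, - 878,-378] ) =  [ - 878, - 864, - 849,-498,-378, - 303,-184, - 144, 360/13 , 202,  733.89]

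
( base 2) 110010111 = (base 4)12113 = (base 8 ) 627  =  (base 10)407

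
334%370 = 334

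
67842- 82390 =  - 14548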